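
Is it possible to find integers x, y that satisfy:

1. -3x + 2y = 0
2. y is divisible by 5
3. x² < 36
Yes

Take x = 0, y = 0. Substituting into each constraint:
  (1) -3(0) + 2(0) = 0 ✓
  (2) 0 = 5 × 0, remainder 0 ✓
  (3) x² = (0)² = 0, and 0 < 36 ✓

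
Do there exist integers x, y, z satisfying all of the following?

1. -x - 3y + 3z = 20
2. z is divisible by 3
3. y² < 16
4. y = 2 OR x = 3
Yes

Take x = -26, y = 2, z = 0. Substituting into each constraint:
  (1) 26 - 3(2) + 3(0) = 20 ✓
  (2) 0 = 3 × 0, remainder 0 ✓
  (3) y² = (2)² = 4, and 4 < 16 ✓
  (4) y = 2, target 2 ✓ (first branch holds)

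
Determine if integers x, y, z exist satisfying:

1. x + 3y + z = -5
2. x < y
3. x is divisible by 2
Yes

Take x = 0, y = 1, z = -8. Substituting into each constraint:
  (1) 0 + 3(1) + (-8) = -5 ✓
  (2) 0 < 1 ✓
  (3) 0 = 2 × 0, remainder 0 ✓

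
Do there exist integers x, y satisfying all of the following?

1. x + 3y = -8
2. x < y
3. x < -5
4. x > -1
No

A contradictory subset is {x < -5, x > -1}. No integer assignment can satisfy these jointly:

  - x < -5: bounds one variable relative to a constant
  - x > -1: bounds one variable relative to a constant

Direct contradiction: the bounds on x require x ≥ 0 and x ≤ -6 simultaneously, which is empty.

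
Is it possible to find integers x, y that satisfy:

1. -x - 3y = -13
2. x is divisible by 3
No

The full constraint system is jointly infeasible over the integers. Each constraint and what it forces:

  - -x - 3y = -13: is a linear equation tying the variables together
  - x is divisible by 3: restricts x to multiples of 3

Modular obstruction: writing x = 3x', every remaining term of the linear equation is divisible by 3, so the left side is ≡ 0 (mod 3); but the right side -13 ≡ 2 (mod 3). No integers can satisfy it.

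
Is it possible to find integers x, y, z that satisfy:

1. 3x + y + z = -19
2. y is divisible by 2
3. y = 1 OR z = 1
Yes

Take x = -6, y = -2, z = 1. Substituting into each constraint:
  (1) 3(-6) + (-2) + 1 = -19 ✓
  (2) -2 = 2 × -1, remainder 0 ✓
  (3) z = 1, target 1 ✓ (second branch holds)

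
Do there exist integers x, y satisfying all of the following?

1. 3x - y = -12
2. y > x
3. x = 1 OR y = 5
Yes

Take x = 1, y = 15. Substituting into each constraint:
  (1) 3(1) + (-15) = -12 ✓
  (2) 15 > 1 ✓
  (3) x = 1, target 1 ✓ (first branch holds)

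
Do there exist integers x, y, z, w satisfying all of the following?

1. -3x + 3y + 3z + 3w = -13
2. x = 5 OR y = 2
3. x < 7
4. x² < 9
No

Even the single constraint (-3x + 3y + 3z + 3w = -13) is infeasible over the integers.

  - -3x + 3y + 3z + 3w = -13: every term on the left is divisible by 3, so the LHS ≡ 0 (mod 3), but the RHS -13 is not — no integer solution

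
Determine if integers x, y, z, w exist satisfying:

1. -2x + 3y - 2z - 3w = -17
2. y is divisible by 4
Yes

Take x = 7, y = 0, z = 0, w = 1. Substituting into each constraint:
  (1) -2(7) + 3(0) - 2(0) - 3(1) = -17 ✓
  (2) 0 = 4 × 0, remainder 0 ✓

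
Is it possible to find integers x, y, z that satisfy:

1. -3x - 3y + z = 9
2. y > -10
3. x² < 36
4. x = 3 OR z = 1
Yes

Take x = 3, y = 0, z = 18. Substituting into each constraint:
  (1) -3(3) - 3(0) + 18 = 9 ✓
  (2) 0 > -10 ✓
  (3) x² = (3)² = 9, and 9 < 36 ✓
  (4) x = 3, target 3 ✓ (first branch holds)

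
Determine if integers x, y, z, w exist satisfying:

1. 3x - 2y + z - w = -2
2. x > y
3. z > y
Yes

Take x = 1, y = 0, z = 1, w = 6. Substituting into each constraint:
  (1) 3(1) - 2(0) + 1 + (-6) = -2 ✓
  (2) 1 > 0 ✓
  (3) 1 > 0 ✓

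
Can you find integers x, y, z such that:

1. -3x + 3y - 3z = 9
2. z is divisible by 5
Yes

Take x = 0, y = 3, z = 0. Substituting into each constraint:
  (1) -3(0) + 3(3) - 3(0) = 9 ✓
  (2) 0 = 5 × 0, remainder 0 ✓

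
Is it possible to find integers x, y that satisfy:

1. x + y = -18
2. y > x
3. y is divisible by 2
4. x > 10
No

A contradictory subset is {x + y = -18, y > x, x > 10}. No integer assignment can satisfy these jointly:

  - x + y = -18: is a linear equation tying the variables together
  - y > x: bounds one variable relative to another variable
  - x > 10: bounds one variable relative to a constant

Propagating the comparison: y > x and x ≥ 11 give y ≥ 12. Range argument: with x ∈ [11, ∞], y ∈ [12, ∞], the left side of the equation is at least 23, but the right side is -18 < 23. No integer solution exists.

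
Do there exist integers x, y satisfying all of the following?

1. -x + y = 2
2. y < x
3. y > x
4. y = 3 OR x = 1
No

A contradictory subset is {y < x, y > x}. No integer assignment can satisfy these jointly:

  - y < x: bounds one variable relative to another variable
  - y > x: bounds one variable relative to another variable

Direct contradiction: x > y and y > x cannot both hold.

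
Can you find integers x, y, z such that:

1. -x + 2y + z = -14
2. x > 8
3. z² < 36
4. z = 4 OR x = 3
Yes

Take x = 18, y = 0, z = 4. Substituting into each constraint:
  (1) (-18) + 2(0) + 4 = -14 ✓
  (2) 18 > 8 ✓
  (3) z² = (4)² = 16, and 16 < 36 ✓
  (4) z = 4, target 4 ✓ (first branch holds)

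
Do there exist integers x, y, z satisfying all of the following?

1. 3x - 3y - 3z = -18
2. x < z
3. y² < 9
Yes

Take x = 0, y = 0, z = 6. Substituting into each constraint:
  (1) 3(0) - 3(0) - 3(6) = -18 ✓
  (2) 0 < 6 ✓
  (3) y² = (0)² = 0, and 0 < 9 ✓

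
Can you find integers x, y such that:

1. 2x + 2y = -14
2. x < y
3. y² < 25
Yes

Take x = -7, y = 0. Substituting into each constraint:
  (1) 2(-7) + 2(0) = -14 ✓
  (2) -7 < 0 ✓
  (3) y² = (0)² = 0, and 0 < 25 ✓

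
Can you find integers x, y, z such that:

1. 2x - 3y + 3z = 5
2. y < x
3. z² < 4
Yes

Take x = 1, y = 0, z = 1. Substituting into each constraint:
  (1) 2(1) - 3(0) + 3(1) = 5 ✓
  (2) 0 < 1 ✓
  (3) z² = (1)² = 1, and 1 < 4 ✓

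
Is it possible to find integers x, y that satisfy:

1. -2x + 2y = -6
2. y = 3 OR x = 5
Yes

Take x = 5, y = 2. Substituting into each constraint:
  (1) -2(5) + 2(2) = -6 ✓
  (2) x = 5, target 5 ✓ (second branch holds)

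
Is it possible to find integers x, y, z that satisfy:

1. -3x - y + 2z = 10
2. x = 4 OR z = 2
Yes

Take x = 4, y = -22, z = 0. Substituting into each constraint:
  (1) -3(4) + 22 + 2(0) = 10 ✓
  (2) x = 4, target 4 ✓ (first branch holds)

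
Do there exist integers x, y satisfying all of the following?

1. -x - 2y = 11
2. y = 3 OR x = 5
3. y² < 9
No

The full constraint system is jointly infeasible over the integers. Each constraint and what it forces:

  - -x - 2y = 11: is a linear equation tying the variables together
  - y = 3 OR x = 5: forces a choice: either y = 3 or x = 5
  - y² < 9: restricts y to |y| ≤ 2

Split on the disjunction (y = 3 OR x = 5):
  • If y = 3: this contradicts y² < 9, which requires |y| ≤ 2.
  • If x = 5: the equation forces y = -8, but y² < 9 requires |y| ≤ 2.
Both branches are infeasible, so the system has no integer solution.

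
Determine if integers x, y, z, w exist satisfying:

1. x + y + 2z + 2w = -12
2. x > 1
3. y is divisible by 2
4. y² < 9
Yes

Take x = 2, y = 0, z = 0, w = -7. Substituting into each constraint:
  (1) 2 + 0 + 2(0) + 2(-7) = -12 ✓
  (2) 2 > 1 ✓
  (3) 0 = 2 × 0, remainder 0 ✓
  (4) y² = (0)² = 0, and 0 < 9 ✓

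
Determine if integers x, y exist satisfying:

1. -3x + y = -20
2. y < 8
Yes

Take x = 0, y = -20. Substituting into each constraint:
  (1) -3(0) + (-20) = -20 ✓
  (2) -20 < 8 ✓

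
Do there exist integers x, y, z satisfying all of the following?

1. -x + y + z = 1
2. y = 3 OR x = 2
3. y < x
Yes

Take x = 4, y = 3, z = 2. Substituting into each constraint:
  (1) (-4) + 3 + 2 = 1 ✓
  (2) y = 3, target 3 ✓ (first branch holds)
  (3) 3 < 4 ✓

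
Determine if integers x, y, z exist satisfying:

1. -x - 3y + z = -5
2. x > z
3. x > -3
Yes

Take x = 0, y = 1, z = -2. Substituting into each constraint:
  (1) 0 - 3(1) + (-2) = -5 ✓
  (2) 0 > -2 ✓
  (3) 0 > -3 ✓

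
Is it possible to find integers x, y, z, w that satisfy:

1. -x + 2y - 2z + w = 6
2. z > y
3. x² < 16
Yes

Take x = 0, y = 0, z = 1, w = 8. Substituting into each constraint:
  (1) 0 + 2(0) - 2(1) + 8 = 6 ✓
  (2) 1 > 0 ✓
  (3) x² = (0)² = 0, and 0 < 16 ✓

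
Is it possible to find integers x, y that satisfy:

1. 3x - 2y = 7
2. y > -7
Yes

Take x = 1, y = -2. Substituting into each constraint:
  (1) 3(1) - 2(-2) = 7 ✓
  (2) -2 > -7 ✓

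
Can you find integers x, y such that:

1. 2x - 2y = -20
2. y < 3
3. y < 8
Yes

Take x = -10, y = 0. Substituting into each constraint:
  (1) 2(-10) - 2(0) = -20 ✓
  (2) 0 < 3 ✓
  (3) 0 < 8 ✓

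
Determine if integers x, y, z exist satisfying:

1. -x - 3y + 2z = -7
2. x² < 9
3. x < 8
Yes

Take x = 0, y = 3, z = 1. Substituting into each constraint:
  (1) 0 - 3(3) + 2(1) = -7 ✓
  (2) x² = (0)² = 0, and 0 < 9 ✓
  (3) 0 < 8 ✓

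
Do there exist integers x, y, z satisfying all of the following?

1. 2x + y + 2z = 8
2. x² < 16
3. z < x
Yes

Take x = 0, y = 10, z = -1. Substituting into each constraint:
  (1) 2(0) + 10 + 2(-1) = 8 ✓
  (2) x² = (0)² = 0, and 0 < 16 ✓
  (3) -1 < 0 ✓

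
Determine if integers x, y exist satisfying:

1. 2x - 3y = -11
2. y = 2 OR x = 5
Yes

Take x = 5, y = 7. Substituting into each constraint:
  (1) 2(5) - 3(7) = -11 ✓
  (2) x = 5, target 5 ✓ (second branch holds)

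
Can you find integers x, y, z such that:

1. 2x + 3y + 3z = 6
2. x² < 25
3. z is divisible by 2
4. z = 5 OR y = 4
Yes

Take x = 3, y = 4, z = -4. Substituting into each constraint:
  (1) 2(3) + 3(4) + 3(-4) = 6 ✓
  (2) x² = (3)² = 9, and 9 < 25 ✓
  (3) -4 = 2 × -2, remainder 0 ✓
  (4) y = 4, target 4 ✓ (second branch holds)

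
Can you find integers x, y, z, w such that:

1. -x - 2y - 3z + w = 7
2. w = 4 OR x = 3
Yes

Take x = 3, y = 0, z = 0, w = 10. Substituting into each constraint:
  (1) (-3) - 2(0) - 3(0) + 10 = 7 ✓
  (2) x = 3, target 3 ✓ (second branch holds)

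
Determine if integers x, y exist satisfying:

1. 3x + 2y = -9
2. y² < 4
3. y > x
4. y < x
No

A contradictory subset is {y > x, y < x}. No integer assignment can satisfy these jointly:

  - y > x: bounds one variable relative to another variable
  - y < x: bounds one variable relative to another variable

Direct contradiction: y > x and x > y cannot both hold.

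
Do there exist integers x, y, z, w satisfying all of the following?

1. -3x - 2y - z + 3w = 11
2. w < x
Yes

Take x = 1, y = -7, z = 0, w = 0. Substituting into each constraint:
  (1) -3(1) - 2(-7) + 0 + 3(0) = 11 ✓
  (2) 0 < 1 ✓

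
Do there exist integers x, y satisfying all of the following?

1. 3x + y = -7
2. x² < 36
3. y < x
Yes

Take x = -1, y = -4. Substituting into each constraint:
  (1) 3(-1) + (-4) = -7 ✓
  (2) x² = (-1)² = 1, and 1 < 36 ✓
  (3) -4 < -1 ✓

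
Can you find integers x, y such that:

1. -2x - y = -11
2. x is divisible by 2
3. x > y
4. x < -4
No

A contradictory subset is {-2x - y = -11, x > y, x < -4}. No integer assignment can satisfy these jointly:

  - -2x - y = -11: is a linear equation tying the variables together
  - x > y: bounds one variable relative to another variable
  - x < -4: bounds one variable relative to a constant

Propagating the comparison: y < x and x ≤ -5 give y ≤ -6. Range argument: with x ∈ [−∞, -5], y ∈ [−∞, -6], the left side of the equation is at least 16, but the right side is -11 < 16. No integer solution exists.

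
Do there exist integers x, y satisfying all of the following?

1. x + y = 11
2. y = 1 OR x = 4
Yes

Take x = 4, y = 7. Substituting into each constraint:
  (1) 4 + 7 = 11 ✓
  (2) x = 4, target 4 ✓ (second branch holds)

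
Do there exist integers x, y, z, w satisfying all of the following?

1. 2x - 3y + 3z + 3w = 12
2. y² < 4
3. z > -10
Yes

Take x = 0, y = 0, z = 4, w = 0. Substituting into each constraint:
  (1) 2(0) - 3(0) + 3(4) + 3(0) = 12 ✓
  (2) y² = (0)² = 0, and 0 < 4 ✓
  (3) 4 > -10 ✓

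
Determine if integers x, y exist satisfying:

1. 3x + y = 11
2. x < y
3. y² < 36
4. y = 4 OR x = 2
Yes

Take x = 2, y = 5. Substituting into each constraint:
  (1) 3(2) + 5 = 11 ✓
  (2) 2 < 5 ✓
  (3) y² = (5)² = 25, and 25 < 36 ✓
  (4) x = 2, target 2 ✓ (second branch holds)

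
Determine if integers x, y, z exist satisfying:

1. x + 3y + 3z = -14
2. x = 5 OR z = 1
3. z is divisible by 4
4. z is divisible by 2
No

A contradictory subset is {x + 3y + 3z = -14, x = 5 OR z = 1, z is divisible by 2}. No integer assignment can satisfy these jointly:

  - x + 3y + 3z = -14: is a linear equation tying the variables together
  - x = 5 OR z = 1: forces a choice: either x = 5 or z = 1
  - z is divisible by 2: restricts z to multiples of 2

Split on the disjunction (x = 5 OR z = 1):
  • If x = 5: with x = 5, writing z = 2z', every remaining term of the linear equation is divisible by 3, so the left side is ≡ 0 (mod 3); but the right side -19 ≡ 2 (mod 3). No integers can satisfy it.
  • If z = 1: this contradicts the divisibility constraint — 1 is not a multiple of 2.
Both branches are infeasible, so the system has no integer solution.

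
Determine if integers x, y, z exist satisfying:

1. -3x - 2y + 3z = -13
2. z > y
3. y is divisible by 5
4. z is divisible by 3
Yes

Take x = 11, y = -10, z = 0. Substituting into each constraint:
  (1) -3(11) - 2(-10) + 3(0) = -13 ✓
  (2) 0 > -10 ✓
  (3) -10 = 5 × -2, remainder 0 ✓
  (4) 0 = 3 × 0, remainder 0 ✓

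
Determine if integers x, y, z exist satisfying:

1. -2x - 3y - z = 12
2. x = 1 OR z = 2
Yes

Take x = 1, y = -5, z = 1. Substituting into each constraint:
  (1) -2(1) - 3(-5) + (-1) = 12 ✓
  (2) x = 1, target 1 ✓ (first branch holds)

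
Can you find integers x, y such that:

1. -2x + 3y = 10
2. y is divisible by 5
Yes

Take x = -5, y = 0. Substituting into each constraint:
  (1) -2(-5) + 3(0) = 10 ✓
  (2) 0 = 5 × 0, remainder 0 ✓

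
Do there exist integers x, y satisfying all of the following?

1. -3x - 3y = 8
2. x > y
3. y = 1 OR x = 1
No

Even the single constraint (-3x - 3y = 8) is infeasible over the integers.

  - -3x - 3y = 8: every term on the left is divisible by 3, so the LHS ≡ 0 (mod 3), but the RHS 8 is not — no integer solution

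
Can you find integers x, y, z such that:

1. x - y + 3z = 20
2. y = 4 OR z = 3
Yes

Take x = 24, y = 4, z = 0. Substituting into each constraint:
  (1) 24 + (-4) + 3(0) = 20 ✓
  (2) y = 4, target 4 ✓ (first branch holds)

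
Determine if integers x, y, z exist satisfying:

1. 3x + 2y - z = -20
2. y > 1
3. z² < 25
Yes

Take x = -8, y = 2, z = 0. Substituting into each constraint:
  (1) 3(-8) + 2(2) + 0 = -20 ✓
  (2) 2 > 1 ✓
  (3) z² = (0)² = 0, and 0 < 25 ✓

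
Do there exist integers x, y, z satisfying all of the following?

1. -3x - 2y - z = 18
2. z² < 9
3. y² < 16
Yes

Take x = -6, y = 0, z = 0. Substituting into each constraint:
  (1) -3(-6) - 2(0) + 0 = 18 ✓
  (2) z² = (0)² = 0, and 0 < 9 ✓
  (3) y² = (0)² = 0, and 0 < 16 ✓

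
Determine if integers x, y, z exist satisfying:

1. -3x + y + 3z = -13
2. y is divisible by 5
Yes

Take x = 2, y = 5, z = -4. Substituting into each constraint:
  (1) -3(2) + 5 + 3(-4) = -13 ✓
  (2) 5 = 5 × 1, remainder 0 ✓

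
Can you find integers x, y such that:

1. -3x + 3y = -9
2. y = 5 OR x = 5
Yes

Take x = 5, y = 2. Substituting into each constraint:
  (1) -3(5) + 3(2) = -9 ✓
  (2) x = 5, target 5 ✓ (second branch holds)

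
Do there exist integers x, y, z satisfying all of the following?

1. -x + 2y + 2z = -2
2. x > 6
Yes

Take x = 8, y = 3, z = 0. Substituting into each constraint:
  (1) (-8) + 2(3) + 2(0) = -2 ✓
  (2) 8 > 6 ✓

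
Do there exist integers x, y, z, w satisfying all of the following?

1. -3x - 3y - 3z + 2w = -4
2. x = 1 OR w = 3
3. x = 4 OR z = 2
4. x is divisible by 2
No

A contradictory subset is {-3x - 3y - 3z + 2w = -4, x = 1 OR w = 3, x is divisible by 2}. No integer assignment can satisfy these jointly:

  - -3x - 3y - 3z + 2w = -4: is a linear equation tying the variables together
  - x = 1 OR w = 3: forces a choice: either x = 1 or w = 3
  - x is divisible by 2: restricts x to multiples of 2

Split on the disjunction (x = 1 OR w = 3):
  • If x = 1: this contradicts the divisibility constraint — 1 is not a multiple of 2.
  • If w = 3: with w = 3, writing x = 2x', every remaining term of the linear equation is divisible by 3, so the left side is ≡ 0 (mod 3); but the right side -10 ≡ 2 (mod 3). No integers can satisfy it.
Both branches are infeasible, so the system has no integer solution.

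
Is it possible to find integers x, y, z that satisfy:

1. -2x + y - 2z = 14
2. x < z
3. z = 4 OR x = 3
Yes

Take x = 3, y = 28, z = 4. Substituting into each constraint:
  (1) -2(3) + 28 - 2(4) = 14 ✓
  (2) 3 < 4 ✓
  (3) z = 4, target 4 ✓ (first branch holds)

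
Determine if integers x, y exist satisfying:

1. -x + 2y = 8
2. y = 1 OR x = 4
Yes

Take x = -6, y = 1. Substituting into each constraint:
  (1) 6 + 2(1) = 8 ✓
  (2) y = 1, target 1 ✓ (first branch holds)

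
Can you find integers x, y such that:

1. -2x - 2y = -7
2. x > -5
No

Even the single constraint (-2x - 2y = -7) is infeasible over the integers.

  - -2x - 2y = -7: every term on the left is divisible by 2, so the LHS ≡ 0 (mod 2), but the RHS -7 is not — no integer solution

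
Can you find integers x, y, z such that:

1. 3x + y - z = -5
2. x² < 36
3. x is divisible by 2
Yes

Take x = 0, y = -5, z = 0. Substituting into each constraint:
  (1) 3(0) + (-5) + 0 = -5 ✓
  (2) x² = (0)² = 0, and 0 < 36 ✓
  (3) 0 = 2 × 0, remainder 0 ✓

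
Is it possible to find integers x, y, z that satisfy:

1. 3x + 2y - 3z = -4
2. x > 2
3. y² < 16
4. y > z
No

The full constraint system is jointly infeasible over the integers. Each constraint and what it forces:

  - 3x + 2y - 3z = -4: is a linear equation tying the variables together
  - x > 2: bounds one variable relative to a constant
  - y² < 16: restricts y to |y| ≤ 3
  - y > z: bounds one variable relative to another variable

Propagating the comparison: z < y and y ≤ 3 give z ≤ 2. Range argument: with x ∈ [3, ∞], y ∈ [-3, 3], z ∈ [−∞, 2], the left side of the equation is at least -3, but the right side is -4 < -3. No integer solution exists.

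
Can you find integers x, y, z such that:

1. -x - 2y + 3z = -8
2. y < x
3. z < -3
Yes

Take x = 0, y = -2, z = -4. Substituting into each constraint:
  (1) 0 - 2(-2) + 3(-4) = -8 ✓
  (2) -2 < 0 ✓
  (3) -4 < -3 ✓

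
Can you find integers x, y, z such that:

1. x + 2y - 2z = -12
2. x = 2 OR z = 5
Yes

Take x = -2, y = 0, z = 5. Substituting into each constraint:
  (1) (-2) + 2(0) - 2(5) = -12 ✓
  (2) z = 5, target 5 ✓ (second branch holds)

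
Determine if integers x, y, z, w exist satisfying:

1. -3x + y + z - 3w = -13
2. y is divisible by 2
Yes

Take x = 5, y = 0, z = 2, w = 0. Substituting into each constraint:
  (1) -3(5) + 0 + 2 - 3(0) = -13 ✓
  (2) 0 = 2 × 0, remainder 0 ✓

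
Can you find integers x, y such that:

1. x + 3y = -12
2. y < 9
Yes

Take x = -12, y = 0. Substituting into each constraint:
  (1) (-12) + 3(0) = -12 ✓
  (2) 0 < 9 ✓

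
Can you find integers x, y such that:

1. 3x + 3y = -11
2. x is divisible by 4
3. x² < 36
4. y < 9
No

Even the single constraint (3x + 3y = -11) is infeasible over the integers.

  - 3x + 3y = -11: every term on the left is divisible by 3, so the LHS ≡ 0 (mod 3), but the RHS -11 is not — no integer solution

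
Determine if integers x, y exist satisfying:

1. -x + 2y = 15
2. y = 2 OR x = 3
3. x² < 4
No

The full constraint system is jointly infeasible over the integers. Each constraint and what it forces:

  - -x + 2y = 15: is a linear equation tying the variables together
  - y = 2 OR x = 3: forces a choice: either y = 2 or x = 3
  - x² < 4: restricts x to |x| ≤ 1

Split on the disjunction (y = 2 OR x = 3):
  • If y = 2: the equation forces x = -11, but x² < 4 requires |x| ≤ 1.
  • If x = 3: this contradicts x² < 4, which requires |x| ≤ 1.
Both branches are infeasible, so the system has no integer solution.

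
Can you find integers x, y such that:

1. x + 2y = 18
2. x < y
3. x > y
No

A contradictory subset is {x < y, x > y}. No integer assignment can satisfy these jointly:

  - x < y: bounds one variable relative to another variable
  - x > y: bounds one variable relative to another variable

Direct contradiction: y > x and x > y cannot both hold.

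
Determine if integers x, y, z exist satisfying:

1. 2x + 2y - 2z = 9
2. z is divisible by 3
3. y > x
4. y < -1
No

Even the single constraint (2x + 2y - 2z = 9) is infeasible over the integers.

  - 2x + 2y - 2z = 9: every term on the left is divisible by 2, so the LHS ≡ 0 (mod 2), but the RHS 9 is not — no integer solution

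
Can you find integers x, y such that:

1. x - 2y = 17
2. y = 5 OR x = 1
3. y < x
Yes

Take x = 27, y = 5. Substituting into each constraint:
  (1) 27 - 2(5) = 17 ✓
  (2) y = 5, target 5 ✓ (first branch holds)
  (3) 5 < 27 ✓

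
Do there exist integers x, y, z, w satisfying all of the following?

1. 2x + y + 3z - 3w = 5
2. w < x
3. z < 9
Yes

Take x = 1, y = 0, z = 1, w = 0. Substituting into each constraint:
  (1) 2(1) + 0 + 3(1) - 3(0) = 5 ✓
  (2) 0 < 1 ✓
  (3) 1 < 9 ✓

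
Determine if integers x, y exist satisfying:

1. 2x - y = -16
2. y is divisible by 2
Yes

Take x = -8, y = 0. Substituting into each constraint:
  (1) 2(-8) + 0 = -16 ✓
  (2) 0 = 2 × 0, remainder 0 ✓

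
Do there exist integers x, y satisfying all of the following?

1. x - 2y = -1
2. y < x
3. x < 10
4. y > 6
No

A contradictory subset is {x - 2y = -1, x < 10, y > 6}. No integer assignment can satisfy these jointly:

  - x - 2y = -1: is a linear equation tying the variables together
  - x < 10: bounds one variable relative to a constant
  - y > 6: bounds one variable relative to a constant

Range argument: with x ∈ [−∞, 9], y ∈ [7, ∞], the left side of the equation is at most -5, but the right side is -1 > -5. No integer solution exists.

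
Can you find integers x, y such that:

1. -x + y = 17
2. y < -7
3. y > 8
No

A contradictory subset is {y < -7, y > 8}. No integer assignment can satisfy these jointly:

  - y < -7: bounds one variable relative to a constant
  - y > 8: bounds one variable relative to a constant

Direct contradiction: the bounds on y require y ≥ 9 and y ≤ -8 simultaneously, which is empty.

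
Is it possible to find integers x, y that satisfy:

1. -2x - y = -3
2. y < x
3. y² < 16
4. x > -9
Yes

Take x = 2, y = -1. Substituting into each constraint:
  (1) -2(2) + 1 = -3 ✓
  (2) -1 < 2 ✓
  (3) y² = (-1)² = 1, and 1 < 16 ✓
  (4) 2 > -9 ✓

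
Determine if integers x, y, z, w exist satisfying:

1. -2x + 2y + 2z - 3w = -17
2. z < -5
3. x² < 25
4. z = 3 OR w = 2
No

A contradictory subset is {-2x + 2y + 2z - 3w = -17, z < -5, z = 3 OR w = 2}. No integer assignment can satisfy these jointly:

  - -2x + 2y + 2z - 3w = -17: is a linear equation tying the variables together
  - z < -5: bounds one variable relative to a constant
  - z = 3 OR w = 2: forces a choice: either z = 3 or w = 2

Split on the disjunction (z = 3 OR w = 2):
  • If z = 3: this contradicts the bound z ≤ -6.
  • If w = 2: with w = 2, every remaining term of the linear equation is divisible by 2, so the left side is ≡ 0 (mod 2); but the right side -11 ≡ 1 (mod 2). No integers can satisfy it.
Both branches are infeasible, so the system has no integer solution.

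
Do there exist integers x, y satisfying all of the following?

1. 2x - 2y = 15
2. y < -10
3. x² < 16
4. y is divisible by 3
No

Even the single constraint (2x - 2y = 15) is infeasible over the integers.

  - 2x - 2y = 15: every term on the left is divisible by 2, so the LHS ≡ 0 (mod 2), but the RHS 15 is not — no integer solution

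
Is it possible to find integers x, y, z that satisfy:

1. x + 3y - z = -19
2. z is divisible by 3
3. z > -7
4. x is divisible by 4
Yes

Take x = 8, y = -9, z = 0. Substituting into each constraint:
  (1) 8 + 3(-9) + 0 = -19 ✓
  (2) 0 = 3 × 0, remainder 0 ✓
  (3) 0 > -7 ✓
  (4) 8 = 4 × 2, remainder 0 ✓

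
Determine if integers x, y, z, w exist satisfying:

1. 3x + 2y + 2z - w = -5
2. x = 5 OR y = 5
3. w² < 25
Yes

Take x = 0, y = 5, z = -8, w = -1. Substituting into each constraint:
  (1) 3(0) + 2(5) + 2(-8) + 1 = -5 ✓
  (2) y = 5, target 5 ✓ (second branch holds)
  (3) w² = (-1)² = 1, and 1 < 25 ✓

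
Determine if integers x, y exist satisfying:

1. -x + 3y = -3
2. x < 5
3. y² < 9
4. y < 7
Yes

Take x = 0, y = -1. Substituting into each constraint:
  (1) 0 + 3(-1) = -3 ✓
  (2) 0 < 5 ✓
  (3) y² = (-1)² = 1, and 1 < 9 ✓
  (4) -1 < 7 ✓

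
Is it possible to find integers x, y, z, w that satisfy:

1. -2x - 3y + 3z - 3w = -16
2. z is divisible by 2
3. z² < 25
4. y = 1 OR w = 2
Yes

Take x = 5, y = 0, z = 0, w = 2. Substituting into each constraint:
  (1) -2(5) - 3(0) + 3(0) - 3(2) = -16 ✓
  (2) 0 = 2 × 0, remainder 0 ✓
  (3) z² = (0)² = 0, and 0 < 25 ✓
  (4) w = 2, target 2 ✓ (second branch holds)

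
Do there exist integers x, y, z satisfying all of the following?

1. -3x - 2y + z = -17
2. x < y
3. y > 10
Yes

Take x = 0, y = 11, z = 5. Substituting into each constraint:
  (1) -3(0) - 2(11) + 5 = -17 ✓
  (2) 0 < 11 ✓
  (3) 11 > 10 ✓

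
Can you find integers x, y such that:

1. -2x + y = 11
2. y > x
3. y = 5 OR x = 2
Yes

Take x = -3, y = 5. Substituting into each constraint:
  (1) -2(-3) + 5 = 11 ✓
  (2) 5 > -3 ✓
  (3) y = 5, target 5 ✓ (first branch holds)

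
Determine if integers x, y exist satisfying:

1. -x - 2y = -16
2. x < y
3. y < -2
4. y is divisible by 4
No

A contradictory subset is {-x - 2y = -16, x < y, y < -2}. No integer assignment can satisfy these jointly:

  - -x - 2y = -16: is a linear equation tying the variables together
  - x < y: bounds one variable relative to another variable
  - y < -2: bounds one variable relative to a constant

Propagating the comparison: x < y and y ≤ -3 give x ≤ -4. Range argument: with x ∈ [−∞, -4], y ∈ [−∞, -3], the left side of the equation is at least 10, but the right side is -16 < 10. No integer solution exists.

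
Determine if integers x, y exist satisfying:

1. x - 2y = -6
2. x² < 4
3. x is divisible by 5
Yes

Take x = 0, y = 3. Substituting into each constraint:
  (1) 0 - 2(3) = -6 ✓
  (2) x² = (0)² = 0, and 0 < 4 ✓
  (3) 0 = 5 × 0, remainder 0 ✓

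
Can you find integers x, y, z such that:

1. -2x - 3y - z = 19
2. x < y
Yes

Take x = 0, y = 1, z = -22. Substituting into each constraint:
  (1) -2(0) - 3(1) + 22 = 19 ✓
  (2) 0 < 1 ✓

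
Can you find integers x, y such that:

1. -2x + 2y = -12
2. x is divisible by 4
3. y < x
Yes

Take x = 0, y = -6. Substituting into each constraint:
  (1) -2(0) + 2(-6) = -12 ✓
  (2) 0 = 4 × 0, remainder 0 ✓
  (3) -6 < 0 ✓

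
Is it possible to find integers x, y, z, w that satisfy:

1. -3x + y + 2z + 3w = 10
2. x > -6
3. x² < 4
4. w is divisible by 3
Yes

Take x = 0, y = 0, z = 5, w = 0. Substituting into each constraint:
  (1) -3(0) + 0 + 2(5) + 3(0) = 10 ✓
  (2) 0 > -6 ✓
  (3) x² = (0)² = 0, and 0 < 4 ✓
  (4) 0 = 3 × 0, remainder 0 ✓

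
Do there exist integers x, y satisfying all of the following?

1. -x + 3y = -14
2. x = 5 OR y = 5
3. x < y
No

The full constraint system is jointly infeasible over the integers. Each constraint and what it forces:

  - -x + 3y = -14: is a linear equation tying the variables together
  - x = 5 OR y = 5: forces a choice: either x = 5 or y = 5
  - x < y: bounds one variable relative to another variable

Split on the disjunction (x = 5 OR y = 5):
  • If x = 5: the equation forces y = -3, giving (x, y) = (5, -3), which violates y > x.
  • If y = 5: the equation forces x = 29, giving (y, x) = (5, 29), which violates y > x.
Both branches are infeasible, so the system has no integer solution.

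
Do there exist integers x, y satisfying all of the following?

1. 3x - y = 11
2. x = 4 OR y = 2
Yes

Take x = 4, y = 1. Substituting into each constraint:
  (1) 3(4) + (-1) = 11 ✓
  (2) x = 4, target 4 ✓ (first branch holds)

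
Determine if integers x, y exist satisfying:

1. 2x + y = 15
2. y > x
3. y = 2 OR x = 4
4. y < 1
No

A contradictory subset is {2x + y = 15, y > x, y < 1}. No integer assignment can satisfy these jointly:

  - 2x + y = 15: is a linear equation tying the variables together
  - y > x: bounds one variable relative to another variable
  - y < 1: bounds one variable relative to a constant

Propagating the comparison: x < y and y ≤ 0 give x ≤ -1. Range argument: with x ∈ [−∞, -1], y ∈ [−∞, 0], the left side of the equation is at most -2, but the right side is 15 > -2. No integer solution exists.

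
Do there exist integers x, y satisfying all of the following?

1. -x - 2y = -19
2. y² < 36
Yes

Take x = 19, y = 0. Substituting into each constraint:
  (1) (-19) - 2(0) = -19 ✓
  (2) y² = (0)² = 0, and 0 < 36 ✓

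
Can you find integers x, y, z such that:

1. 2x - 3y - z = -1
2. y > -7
Yes

Take x = 1, y = 1, z = 0. Substituting into each constraint:
  (1) 2(1) - 3(1) + 0 = -1 ✓
  (2) 1 > -7 ✓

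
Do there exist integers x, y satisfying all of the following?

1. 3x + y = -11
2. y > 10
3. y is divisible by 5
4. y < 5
No

A contradictory subset is {y > 10, y < 5}. No integer assignment can satisfy these jointly:

  - y > 10: bounds one variable relative to a constant
  - y < 5: bounds one variable relative to a constant

Direct contradiction: the bounds on y require y ≥ 11 and y ≤ 4 simultaneously, which is empty.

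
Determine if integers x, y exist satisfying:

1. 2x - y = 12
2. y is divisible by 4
Yes

Take x = 6, y = 0. Substituting into each constraint:
  (1) 2(6) + 0 = 12 ✓
  (2) 0 = 4 × 0, remainder 0 ✓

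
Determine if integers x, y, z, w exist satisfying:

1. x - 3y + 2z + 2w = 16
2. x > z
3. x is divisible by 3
Yes

Take x = 0, y = 0, z = -1, w = 9. Substituting into each constraint:
  (1) 0 - 3(0) + 2(-1) + 2(9) = 16 ✓
  (2) 0 > -1 ✓
  (3) 0 = 3 × 0, remainder 0 ✓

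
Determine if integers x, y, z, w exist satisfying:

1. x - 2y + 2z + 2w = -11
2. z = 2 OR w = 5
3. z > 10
Yes

Take x = 1, y = 22, z = 11, w = 5. Substituting into each constraint:
  (1) 1 - 2(22) + 2(11) + 2(5) = -11 ✓
  (2) w = 5, target 5 ✓ (second branch holds)
  (3) 11 > 10 ✓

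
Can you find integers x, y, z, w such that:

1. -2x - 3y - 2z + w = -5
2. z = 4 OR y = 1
Yes

Take x = 0, y = -1, z = 4, w = 0. Substituting into each constraint:
  (1) -2(0) - 3(-1) - 2(4) + 0 = -5 ✓
  (2) z = 4, target 4 ✓ (first branch holds)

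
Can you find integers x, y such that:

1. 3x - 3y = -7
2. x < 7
No

Even the single constraint (3x - 3y = -7) is infeasible over the integers.

  - 3x - 3y = -7: every term on the left is divisible by 3, so the LHS ≡ 0 (mod 3), but the RHS -7 is not — no integer solution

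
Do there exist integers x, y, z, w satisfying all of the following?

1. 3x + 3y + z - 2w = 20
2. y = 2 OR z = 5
Yes

Take x = 0, y = 5, z = 5, w = 0. Substituting into each constraint:
  (1) 3(0) + 3(5) + 5 - 2(0) = 20 ✓
  (2) z = 5, target 5 ✓ (second branch holds)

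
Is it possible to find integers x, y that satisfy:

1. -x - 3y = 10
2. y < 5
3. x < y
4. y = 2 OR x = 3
Yes

Take x = -16, y = 2. Substituting into each constraint:
  (1) 16 - 3(2) = 10 ✓
  (2) 2 < 5 ✓
  (3) -16 < 2 ✓
  (4) y = 2, target 2 ✓ (first branch holds)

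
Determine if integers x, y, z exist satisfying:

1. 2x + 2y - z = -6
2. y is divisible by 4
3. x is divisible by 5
Yes

Take x = 0, y = 0, z = 6. Substituting into each constraint:
  (1) 2(0) + 2(0) + (-6) = -6 ✓
  (2) 0 = 4 × 0, remainder 0 ✓
  (3) 0 = 5 × 0, remainder 0 ✓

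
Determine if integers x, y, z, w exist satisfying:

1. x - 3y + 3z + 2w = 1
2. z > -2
Yes

Take x = 1, y = 0, z = 0, w = 0. Substituting into each constraint:
  (1) 1 - 3(0) + 3(0) + 2(0) = 1 ✓
  (2) 0 > -2 ✓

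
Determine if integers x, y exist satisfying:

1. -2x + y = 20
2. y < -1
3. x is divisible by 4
Yes

Take x = -12, y = -4. Substituting into each constraint:
  (1) -2(-12) + (-4) = 20 ✓
  (2) -4 < -1 ✓
  (3) -12 = 4 × -3, remainder 0 ✓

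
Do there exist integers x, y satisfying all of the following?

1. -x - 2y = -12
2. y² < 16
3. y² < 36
Yes

Take x = 12, y = 0. Substituting into each constraint:
  (1) (-12) - 2(0) = -12 ✓
  (2) y² = (0)² = 0, and 0 < 16 ✓
  (3) y² = (0)² = 0, and 0 < 36 ✓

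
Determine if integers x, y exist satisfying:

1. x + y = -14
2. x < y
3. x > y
No

A contradictory subset is {x < y, x > y}. No integer assignment can satisfy these jointly:

  - x < y: bounds one variable relative to another variable
  - x > y: bounds one variable relative to another variable

Direct contradiction: y > x and x > y cannot both hold.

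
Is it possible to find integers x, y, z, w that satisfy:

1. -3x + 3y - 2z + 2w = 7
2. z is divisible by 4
Yes

Take x = -1, y = 0, z = 0, w = 2. Substituting into each constraint:
  (1) -3(-1) + 3(0) - 2(0) + 2(2) = 7 ✓
  (2) 0 = 4 × 0, remainder 0 ✓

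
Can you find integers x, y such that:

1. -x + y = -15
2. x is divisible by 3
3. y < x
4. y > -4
Yes

Take x = 12, y = -3. Substituting into each constraint:
  (1) (-12) + (-3) = -15 ✓
  (2) 12 = 3 × 4, remainder 0 ✓
  (3) -3 < 12 ✓
  (4) -3 > -4 ✓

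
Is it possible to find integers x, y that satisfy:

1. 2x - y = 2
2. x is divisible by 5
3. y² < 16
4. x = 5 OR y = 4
No

A contradictory subset is {2x - y = 2, y² < 16, x = 5 OR y = 4}. No integer assignment can satisfy these jointly:

  - 2x - y = 2: is a linear equation tying the variables together
  - y² < 16: restricts y to |y| ≤ 3
  - x = 5 OR y = 4: forces a choice: either x = 5 or y = 4

Split on the disjunction (x = 5 OR y = 4):
  • If x = 5: the equation forces y = 8, but y² < 16 requires |y| ≤ 3.
  • If y = 4: this contradicts y² < 16, which requires |y| ≤ 3.
Both branches are infeasible, so the system has no integer solution.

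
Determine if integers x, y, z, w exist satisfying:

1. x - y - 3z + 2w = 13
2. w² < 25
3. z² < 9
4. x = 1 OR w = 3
Yes

Take x = 7, y = 0, z = 0, w = 3. Substituting into each constraint:
  (1) 7 + 0 - 3(0) + 2(3) = 13 ✓
  (2) w² = (3)² = 9, and 9 < 25 ✓
  (3) z² = (0)² = 0, and 0 < 9 ✓
  (4) w = 3, target 3 ✓ (second branch holds)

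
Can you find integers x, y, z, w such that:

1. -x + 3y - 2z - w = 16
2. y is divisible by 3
Yes

Take x = 0, y = 0, z = 0, w = -16. Substituting into each constraint:
  (1) 0 + 3(0) - 2(0) + 16 = 16 ✓
  (2) 0 = 3 × 0, remainder 0 ✓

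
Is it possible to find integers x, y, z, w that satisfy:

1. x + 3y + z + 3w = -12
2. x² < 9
Yes

Take x = 0, y = -4, z = 0, w = 0. Substituting into each constraint:
  (1) 0 + 3(-4) + 0 + 3(0) = -12 ✓
  (2) x² = (0)² = 0, and 0 < 9 ✓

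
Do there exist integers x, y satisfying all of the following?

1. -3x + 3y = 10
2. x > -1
No

Even the single constraint (-3x + 3y = 10) is infeasible over the integers.

  - -3x + 3y = 10: every term on the left is divisible by 3, so the LHS ≡ 0 (mod 3), but the RHS 10 is not — no integer solution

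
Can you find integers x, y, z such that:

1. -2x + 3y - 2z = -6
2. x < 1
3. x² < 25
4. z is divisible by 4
Yes

Take x = 0, y = -2, z = 0. Substituting into each constraint:
  (1) -2(0) + 3(-2) - 2(0) = -6 ✓
  (2) 0 < 1 ✓
  (3) x² = (0)² = 0, and 0 < 25 ✓
  (4) 0 = 4 × 0, remainder 0 ✓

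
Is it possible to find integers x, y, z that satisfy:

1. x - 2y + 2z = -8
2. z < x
Yes

Take x = 0, y = 3, z = -1. Substituting into each constraint:
  (1) 0 - 2(3) + 2(-1) = -8 ✓
  (2) -1 < 0 ✓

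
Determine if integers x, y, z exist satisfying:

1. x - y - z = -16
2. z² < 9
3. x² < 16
Yes

Take x = 0, y = 16, z = 0. Substituting into each constraint:
  (1) 0 + (-16) + 0 = -16 ✓
  (2) z² = (0)² = 0, and 0 < 9 ✓
  (3) x² = (0)² = 0, and 0 < 16 ✓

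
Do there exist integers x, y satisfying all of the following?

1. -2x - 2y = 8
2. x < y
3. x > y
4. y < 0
No

A contradictory subset is {x < y, x > y}. No integer assignment can satisfy these jointly:

  - x < y: bounds one variable relative to another variable
  - x > y: bounds one variable relative to another variable

Direct contradiction: y > x and x > y cannot both hold.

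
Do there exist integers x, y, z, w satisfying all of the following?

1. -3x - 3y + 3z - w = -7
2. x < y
Yes

Take x = -1, y = 0, z = 0, w = 10. Substituting into each constraint:
  (1) -3(-1) - 3(0) + 3(0) + (-10) = -7 ✓
  (2) -1 < 0 ✓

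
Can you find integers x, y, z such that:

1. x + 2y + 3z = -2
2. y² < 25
Yes

Take x = 0, y = -1, z = 0. Substituting into each constraint:
  (1) 0 + 2(-1) + 3(0) = -2 ✓
  (2) y² = (-1)² = 1, and 1 < 25 ✓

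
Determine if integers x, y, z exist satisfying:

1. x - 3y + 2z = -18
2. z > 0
Yes

Take x = 0, y = 8, z = 3. Substituting into each constraint:
  (1) 0 - 3(8) + 2(3) = -18 ✓
  (2) 3 > 0 ✓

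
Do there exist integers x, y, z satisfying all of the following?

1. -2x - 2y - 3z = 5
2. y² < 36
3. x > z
Yes

Take x = 0, y = -1, z = -1. Substituting into each constraint:
  (1) -2(0) - 2(-1) - 3(-1) = 5 ✓
  (2) y² = (-1)² = 1, and 1 < 36 ✓
  (3) 0 > -1 ✓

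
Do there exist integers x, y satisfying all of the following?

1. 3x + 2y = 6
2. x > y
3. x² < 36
Yes

Take x = 2, y = 0. Substituting into each constraint:
  (1) 3(2) + 2(0) = 6 ✓
  (2) 2 > 0 ✓
  (3) x² = (2)² = 4, and 4 < 36 ✓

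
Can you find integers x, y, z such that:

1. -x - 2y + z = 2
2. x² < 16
Yes

Take x = 0, y = -1, z = 0. Substituting into each constraint:
  (1) 0 - 2(-1) + 0 = 2 ✓
  (2) x² = (0)² = 0, and 0 < 16 ✓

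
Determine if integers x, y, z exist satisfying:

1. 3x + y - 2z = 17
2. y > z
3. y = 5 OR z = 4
Yes

Take x = 6, y = 7, z = 4. Substituting into each constraint:
  (1) 3(6) + 7 - 2(4) = 17 ✓
  (2) 7 > 4 ✓
  (3) z = 4, target 4 ✓ (second branch holds)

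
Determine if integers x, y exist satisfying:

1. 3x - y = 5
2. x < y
Yes

Take x = 3, y = 4. Substituting into each constraint:
  (1) 3(3) + (-4) = 5 ✓
  (2) 3 < 4 ✓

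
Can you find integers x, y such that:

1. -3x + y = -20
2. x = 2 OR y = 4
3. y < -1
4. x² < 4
No

A contradictory subset is {x = 2 OR y = 4, y < -1, x² < 4}. No integer assignment can satisfy these jointly:

  - x = 2 OR y = 4: forces a choice: either x = 2 or y = 4
  - y < -1: bounds one variable relative to a constant
  - x² < 4: restricts x to |x| ≤ 1

Split on the disjunction (x = 2 OR y = 4):
  • If x = 2: this contradicts x² < 4, which requires |x| ≤ 1.
  • If y = 4: this contradicts the bound y ≤ -2.
Both branches are infeasible, so the system has no integer solution.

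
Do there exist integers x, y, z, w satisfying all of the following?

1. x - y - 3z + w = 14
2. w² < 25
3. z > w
Yes

Take x = 0, y = -15, z = 0, w = -1. Substituting into each constraint:
  (1) 0 + 15 - 3(0) + (-1) = 14 ✓
  (2) w² = (-1)² = 1, and 1 < 25 ✓
  (3) 0 > -1 ✓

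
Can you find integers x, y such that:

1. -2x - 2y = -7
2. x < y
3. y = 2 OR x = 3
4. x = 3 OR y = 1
No

Even the single constraint (-2x - 2y = -7) is infeasible over the integers.

  - -2x - 2y = -7: every term on the left is divisible by 2, so the LHS ≡ 0 (mod 2), but the RHS -7 is not — no integer solution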